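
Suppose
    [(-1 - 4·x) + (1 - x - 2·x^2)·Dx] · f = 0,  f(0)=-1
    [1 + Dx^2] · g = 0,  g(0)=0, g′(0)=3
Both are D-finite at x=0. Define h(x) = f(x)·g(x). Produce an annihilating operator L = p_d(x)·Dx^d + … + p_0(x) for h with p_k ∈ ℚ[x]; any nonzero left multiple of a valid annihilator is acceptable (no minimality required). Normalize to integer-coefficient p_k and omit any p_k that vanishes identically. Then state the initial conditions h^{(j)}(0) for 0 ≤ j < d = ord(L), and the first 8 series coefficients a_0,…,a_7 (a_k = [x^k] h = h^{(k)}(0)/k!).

L = (3 + x + 2·x^2) + (2 + 8·x)·Dx + (-1 + x + 2·x^2)·Dx^2  (order 2).
h: a_k = 0, -3, -3, -17/2, -29/2, -1261/40, -2421/40, -41521/336, …
ICs: h(0) = 0, h′(0) = -3.

f: a_k = -1, -1, -3, -5, -11, -21, -43, -85, …
g: a_k = 0, 3, 0, -1/2, 0, 1/40, 0, -1/1680, …
L₀ := L_f ⊗_s L_g (sym. prod.), ord ≤ 2.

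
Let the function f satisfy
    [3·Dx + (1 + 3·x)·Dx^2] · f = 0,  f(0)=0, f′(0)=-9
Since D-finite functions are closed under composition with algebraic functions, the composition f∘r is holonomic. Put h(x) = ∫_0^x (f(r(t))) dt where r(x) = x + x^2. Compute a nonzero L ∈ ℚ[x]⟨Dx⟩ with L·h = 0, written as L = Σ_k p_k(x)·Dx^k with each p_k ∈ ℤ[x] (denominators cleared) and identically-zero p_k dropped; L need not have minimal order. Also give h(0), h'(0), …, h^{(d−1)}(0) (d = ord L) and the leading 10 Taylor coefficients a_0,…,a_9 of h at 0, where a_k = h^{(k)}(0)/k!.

L = (1 + 6·x + 6·x^2)·Dx^2 + (1 + 5·x + 9·x^2 + 6·x^3)·Dx^3  (order 3).
h: a_k = 0, 0, -9/2, 3/2, 0, -27/20, 27/10, -27/7, 243/56, -27/8, …
ICs: h(0) = 0, h′(0) = 0, h′′(0) = -9.

f: a_k = 0, -9, 27/2, -27, 243/4, -729/5, 729/2, -6561/7, 19683/8, -6561, …
L₀ from L_f via x↦r, Dx↦r'^{-1}Dx.
h=∫h₀ ⇒ L = L₀·Dx.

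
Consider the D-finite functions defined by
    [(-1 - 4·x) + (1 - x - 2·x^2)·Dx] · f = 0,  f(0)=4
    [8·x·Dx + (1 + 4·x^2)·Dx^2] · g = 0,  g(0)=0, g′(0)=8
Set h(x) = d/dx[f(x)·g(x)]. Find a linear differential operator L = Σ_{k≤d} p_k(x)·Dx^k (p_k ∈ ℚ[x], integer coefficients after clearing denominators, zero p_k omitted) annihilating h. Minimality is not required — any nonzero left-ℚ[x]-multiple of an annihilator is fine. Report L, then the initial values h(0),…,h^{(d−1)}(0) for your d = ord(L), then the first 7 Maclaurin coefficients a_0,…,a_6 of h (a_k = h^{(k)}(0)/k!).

f: a_k = 4, 4, 12, 20, 44, 84, 172, …
g: a_k = 0, 8, 0, -32/3, 0, 128/5, 0, …
L₀ := L_f ⊗_s L_g (sym. prod.), ord ≤ 2.
Derive L from L₀ (diff closure).
L = (288·x^2 + 384·x^3 + 1152·x^4) + (5 + 24·x + 36·x^2 + 128·x^3 + 384·x^4 + 768·x^5)·Dx + (-1 - x - 12·x^2 + 12·x^3 - 8·x^4 + 64·x^5 + 96·x^6)·Dx^2  (order 2).
h: a_k = 32, 64, 160, 1408/3, 1632, 16832/5, 96736/15, …
ICs: h(0) = 32, h′(0) = 64.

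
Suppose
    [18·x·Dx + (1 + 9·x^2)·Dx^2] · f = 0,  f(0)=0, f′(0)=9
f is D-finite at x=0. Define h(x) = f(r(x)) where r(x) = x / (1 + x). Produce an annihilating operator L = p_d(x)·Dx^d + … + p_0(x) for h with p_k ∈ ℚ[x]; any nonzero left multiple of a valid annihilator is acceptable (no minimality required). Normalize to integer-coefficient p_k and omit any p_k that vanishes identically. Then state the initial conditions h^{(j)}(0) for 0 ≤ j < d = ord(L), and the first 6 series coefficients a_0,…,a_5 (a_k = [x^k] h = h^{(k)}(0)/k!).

L = (2 + 20·x)·Dx + (1 + 2·x + 10·x^2)·Dx^2  (order 2).
h: a_k = 0, 9, -9, -18, 72, -36/5, …
ICs: h(0) = 0, h′(0) = 9.

f: a_k = 0, 9, 0, -27, 0, 729/5, …
h₀=f(r): pull back L_f along r ⇒ L₀.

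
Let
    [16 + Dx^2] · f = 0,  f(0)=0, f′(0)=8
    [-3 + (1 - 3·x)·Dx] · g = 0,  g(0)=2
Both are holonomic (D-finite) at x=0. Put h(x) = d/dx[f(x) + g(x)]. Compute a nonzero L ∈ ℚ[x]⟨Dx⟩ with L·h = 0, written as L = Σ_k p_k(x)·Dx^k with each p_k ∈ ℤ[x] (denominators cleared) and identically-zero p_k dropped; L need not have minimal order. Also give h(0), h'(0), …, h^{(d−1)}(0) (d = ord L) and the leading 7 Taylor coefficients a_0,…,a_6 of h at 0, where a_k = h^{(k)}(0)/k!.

L = (5952 - 4608·x + 6912·x^2) + (-560 + 2448·x - 3456·x^2 + 3456·x^3)·Dx + (372 - 288·x + 432·x^2)·Dx^2 + (-35 + 153·x - 216·x^2 + 216·x^3)·Dx^3  (order 3).
h: a_k = 14, 36, 98, 648, 7546/3, 8748, 1375762/45, …
ICs: h(0) = 14, h′(0) = 36, h′′(0) = 196.

f: a_k = 0, 8, 0, -64/3, 0, 256/15, 0, …
g: a_k = 2, 6, 18, 54, 162, 486, 1458, …
Sum ⇒ L₀ = lclm(L_f,L_g) in ℚ(x)⟨Dx⟩.
h=h₀': d/dx-closure on L₀ ⇒ L.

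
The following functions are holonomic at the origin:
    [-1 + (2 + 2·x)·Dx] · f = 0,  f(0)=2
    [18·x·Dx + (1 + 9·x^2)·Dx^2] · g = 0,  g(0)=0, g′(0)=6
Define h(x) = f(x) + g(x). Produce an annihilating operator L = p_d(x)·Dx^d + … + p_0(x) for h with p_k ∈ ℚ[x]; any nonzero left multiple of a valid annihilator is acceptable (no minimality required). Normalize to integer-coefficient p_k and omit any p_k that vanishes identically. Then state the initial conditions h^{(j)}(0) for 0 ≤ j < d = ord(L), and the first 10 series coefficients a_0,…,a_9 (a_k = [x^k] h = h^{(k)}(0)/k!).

f: a_k = 2, 1, -1/4, 1/8, -5/64, 7/128, -21/512, 33/1024, -429/16384, 715/32768, …
g: a_k = 0, 6, 0, -18, 0, 486/5, 0, -4374/7, 0, 4374, …
h₀=f+g: left-lcm gives L₀, ord ≤ 3.
L = (-36 - 90·x + 972·x^2 + 486·x^3)·Dx + (-75 - 144·x + 1818·x^2 + 3888·x^3 + 1701·x^4)·Dx^2 + (-2 + 70·x + 108·x^2 + 684·x^3 + 1134·x^4 + 486·x^5)·Dx^3  (order 3).
h: a_k = 2, 7, -1/4, -143/8, -5/64, 62243/640, -21/512, -4478745/7168, -429/16384, 143327947/32768, …
ICs: h(0) = 2, h′(0) = 7, h′′(0) = -1/2.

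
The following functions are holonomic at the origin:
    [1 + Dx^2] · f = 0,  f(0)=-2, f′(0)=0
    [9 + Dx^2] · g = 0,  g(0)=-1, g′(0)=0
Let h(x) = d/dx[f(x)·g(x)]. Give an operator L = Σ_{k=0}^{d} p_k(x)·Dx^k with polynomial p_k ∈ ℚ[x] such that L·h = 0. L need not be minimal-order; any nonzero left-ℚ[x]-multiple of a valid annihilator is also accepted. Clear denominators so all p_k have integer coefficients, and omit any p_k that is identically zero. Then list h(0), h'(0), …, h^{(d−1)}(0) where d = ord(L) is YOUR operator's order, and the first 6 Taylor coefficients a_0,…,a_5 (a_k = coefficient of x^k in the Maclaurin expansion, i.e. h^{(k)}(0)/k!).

f: a_k = -2, 0, 1, 0, -1/12, 0, …
g: a_k = -1, 0, 9/2, 0, -27/8, 0, …
L₀ := L_f ⊗_s L_g (sym. prod.), ord ≤ 4.
h=h₀': d/dx-closure on L₀ ⇒ L.
L = 64 + 20·Dx^2 + Dx^4  (order 4).
h: a_k = 0, -20, 0, 136/3, 0, -104/3, …
ICs: h(0) = 0, h′(0) = -20, h′′(0) = 0, h′′′(0) = 272.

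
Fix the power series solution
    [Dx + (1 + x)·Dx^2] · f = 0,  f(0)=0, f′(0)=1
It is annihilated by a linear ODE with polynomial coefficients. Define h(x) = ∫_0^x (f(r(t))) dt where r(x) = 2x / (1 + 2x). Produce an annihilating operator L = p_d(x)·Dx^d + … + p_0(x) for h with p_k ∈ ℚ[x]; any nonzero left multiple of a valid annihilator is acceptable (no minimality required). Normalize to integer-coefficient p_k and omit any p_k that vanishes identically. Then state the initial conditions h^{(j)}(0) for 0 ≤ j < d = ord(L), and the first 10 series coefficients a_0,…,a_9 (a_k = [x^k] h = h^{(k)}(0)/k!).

L = (6 + 16·x)·Dx^2 + (1 + 6·x + 8·x^2)·Dx^3  (order 3).
h: a_k = 0, 0, 1, -2, 14/3, -12, 496/15, -96, 2032/7, -2720/3, …
ICs: h(0) = 0, h′(0) = 0, h′′(0) = 2.

f: a_k = 0, 1, -1/2, 1/3, -1/4, 1/5, -1/6, 1/7, -1/8, 1/9, …
Change of var in L_f (x↦r) gives L₀.
Integrate: L := L₀·Dx.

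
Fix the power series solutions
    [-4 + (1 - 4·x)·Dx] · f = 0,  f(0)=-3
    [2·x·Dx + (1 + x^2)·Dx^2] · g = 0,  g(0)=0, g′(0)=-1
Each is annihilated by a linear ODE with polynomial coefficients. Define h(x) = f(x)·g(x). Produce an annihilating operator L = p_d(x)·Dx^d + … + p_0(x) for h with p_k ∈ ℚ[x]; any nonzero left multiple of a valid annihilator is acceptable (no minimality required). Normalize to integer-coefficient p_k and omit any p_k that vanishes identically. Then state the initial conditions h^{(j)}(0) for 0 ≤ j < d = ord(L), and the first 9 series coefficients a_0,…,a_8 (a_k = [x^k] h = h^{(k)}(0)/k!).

L = 8·x + (8 - 2·x + 16·x^2)·Dx + (-1 + 4·x - x^2 + 4·x^3)·Dx^2  (order 2).
h: a_k = 0, 3, 12, 47, 188, 3763/5, 15052/5, 421441/35, 1685764/35, …
ICs: h(0) = 0, h′(0) = 3.

f: a_k = -3, -12, -48, -192, -768, -3072, -12288, -49152, -196608, …
g: a_k = 0, -1, 0, 1/3, 0, -1/5, 0, 1/7, 0, …
f·g: L₀ = L_f ⊗_s L_g, ord ≤ 1·2.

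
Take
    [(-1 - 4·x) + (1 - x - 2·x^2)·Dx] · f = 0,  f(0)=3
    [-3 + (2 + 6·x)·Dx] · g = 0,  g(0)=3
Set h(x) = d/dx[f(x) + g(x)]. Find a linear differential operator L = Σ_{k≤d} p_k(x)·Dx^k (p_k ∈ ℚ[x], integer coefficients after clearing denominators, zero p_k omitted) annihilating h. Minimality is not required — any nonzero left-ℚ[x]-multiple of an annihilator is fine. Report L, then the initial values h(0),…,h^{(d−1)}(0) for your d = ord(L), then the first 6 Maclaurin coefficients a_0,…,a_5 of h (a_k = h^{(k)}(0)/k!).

L = (-114 - 522·x - 1152·x^2 - 816·x^3 - 720·x^4) + (-31 - 414·x - 1803·x^2 - 3208·x^3 - 3084·x^4 - 2160·x^5)·Dx + (10 + 66·x + 110·x^2 - 74·x^3 - 456·x^4 - 808·x^5 - 480·x^6)·Dx^2  (order 2).
h: a_k = 15/2, 45/4, 963/16, 3009/32, 106155/256, 258507/512, …
ICs: h(0) = 15/2, h′(0) = 45/4.

f: a_k = 3, 3, 9, 15, 33, 63, …
g: a_k = 3, 9/2, -27/8, 81/16, -1215/128, 5103/256, …
f+g: L₀ = lclm(L_f,L_g), ord ≤ 1+1.
h=h₀': d/dx-closure on L₀ ⇒ L.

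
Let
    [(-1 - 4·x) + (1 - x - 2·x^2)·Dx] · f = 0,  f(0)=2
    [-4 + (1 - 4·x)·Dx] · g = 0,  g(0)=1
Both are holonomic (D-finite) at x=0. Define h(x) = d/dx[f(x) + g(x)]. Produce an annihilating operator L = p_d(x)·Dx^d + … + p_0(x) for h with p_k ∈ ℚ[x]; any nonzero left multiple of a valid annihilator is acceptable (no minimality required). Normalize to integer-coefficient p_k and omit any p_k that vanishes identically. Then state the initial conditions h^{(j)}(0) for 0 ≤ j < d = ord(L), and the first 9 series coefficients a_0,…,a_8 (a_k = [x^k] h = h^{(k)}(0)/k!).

L = (168 + 192·x + 1728·x^2 - 768·x^3 + 768·x^4) + (-33 - 144·x + 264·x^2 + 1056·x^3 - 576·x^4 + 768·x^5)·Dx + (1 + 13·x - 100·x^2 + 120·x^3 + 40·x^4 - 64·x^5 + 128·x^6)·Dx^2  (order 2).
h: a_k = 6, 44, 222, 1112, 5330, 25092, 115878, 527024, 2365434, …
ICs: h(0) = 6, h′(0) = 44.

f: a_k = 2, 2, 6, 10, 22, 42, 86, 170, 342, …
g: a_k = 1, 4, 16, 64, 256, 1024, 4096, 16384, 65536, …
Weyl lclm of L_f,L_g ⇒ L₀ (ord ≤ 2).
h₀' ⇒ L via d/dx closure of L₀.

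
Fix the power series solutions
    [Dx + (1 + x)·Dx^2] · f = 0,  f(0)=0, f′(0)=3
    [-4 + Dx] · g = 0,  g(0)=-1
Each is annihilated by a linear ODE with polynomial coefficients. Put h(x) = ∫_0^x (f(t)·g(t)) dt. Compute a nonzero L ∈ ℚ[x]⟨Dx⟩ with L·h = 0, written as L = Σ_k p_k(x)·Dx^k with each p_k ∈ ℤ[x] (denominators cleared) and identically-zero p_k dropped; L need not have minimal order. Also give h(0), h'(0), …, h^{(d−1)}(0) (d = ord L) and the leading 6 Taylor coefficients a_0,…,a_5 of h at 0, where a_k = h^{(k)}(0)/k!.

L = (12 + 16·x)·Dx + (-7 - 8·x)·Dx^2 + (1 + x)·Dx^3  (order 3).
h: a_k = 0, 0, -3/2, -7/2, -19/4, -93/20, …
ICs: h(0) = 0, h′(0) = 0, h′′(0) = -3.

f: a_k = 0, 3, -3/2, 1, -3/4, 3/5, …
g: a_k = -1, -4, -8, -32/3, -32/3, -128/15, …
f·g: L₀ = L_f ⊗_s L_g, ord ≤ 2·1.
h=∫₀ˣh₀: take L = L₀·Dx.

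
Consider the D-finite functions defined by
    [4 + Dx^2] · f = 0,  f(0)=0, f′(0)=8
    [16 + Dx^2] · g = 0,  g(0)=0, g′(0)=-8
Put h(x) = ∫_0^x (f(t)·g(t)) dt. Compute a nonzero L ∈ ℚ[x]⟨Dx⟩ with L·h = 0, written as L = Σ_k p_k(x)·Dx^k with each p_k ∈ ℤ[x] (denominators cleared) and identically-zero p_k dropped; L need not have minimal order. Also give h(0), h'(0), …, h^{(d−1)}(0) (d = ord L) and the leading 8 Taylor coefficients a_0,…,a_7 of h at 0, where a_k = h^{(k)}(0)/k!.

f: a_k = 0, 8, 0, -16/3, 0, 16/15, 0, -32/315, …
g: a_k = 0, -8, 0, 64/3, 0, -256/15, 0, 2048/315, …
Product ⇒ symmetric product L₀, ord ≤ 4.
h=∫h₀ ⇒ L = L₀·Dx.
L = 144·Dx + 40·Dx^3 + Dx^5  (order 5).
h: a_k = 0, 0, 0, -64/3, 0, 128/3, 0, -1664/45, …
ICs: h(0) = 0, h′(0) = 0, h′′(0) = 0, h′′′(0) = -128, h′′′′(0) = 0.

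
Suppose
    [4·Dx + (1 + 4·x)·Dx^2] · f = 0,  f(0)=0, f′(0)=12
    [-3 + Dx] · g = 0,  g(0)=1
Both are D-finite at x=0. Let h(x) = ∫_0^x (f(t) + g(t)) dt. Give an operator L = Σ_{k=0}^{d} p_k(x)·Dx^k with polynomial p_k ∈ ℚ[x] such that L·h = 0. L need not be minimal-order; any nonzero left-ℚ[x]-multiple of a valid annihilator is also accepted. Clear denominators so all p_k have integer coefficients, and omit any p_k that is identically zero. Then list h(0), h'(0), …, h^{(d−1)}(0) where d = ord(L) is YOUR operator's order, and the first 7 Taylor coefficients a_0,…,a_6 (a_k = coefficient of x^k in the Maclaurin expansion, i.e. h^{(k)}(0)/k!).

f: a_k = 0, 12, -24, 64, -192, 3072/5, -2048, …
g: a_k = 1, 3, 9/2, 9/2, 27/8, 81/40, 81/80, …
h₀=f+g: left-lcm gives L₀, ord ≤ 3.
Integrate: L := L₀·Dx.
L = (-132 - 144·x)·Dx^2 + (23 - 72·x - 144·x^2)·Dx^3 + (7 + 40·x + 48·x^2)·Dx^4  (order 4).
h: a_k = 0, 1, 15/2, -13/2, 137/8, -1509/40, 8219/80, …
ICs: h(0) = 0, h′(0) = 1, h′′(0) = 15, h′′′(0) = -39.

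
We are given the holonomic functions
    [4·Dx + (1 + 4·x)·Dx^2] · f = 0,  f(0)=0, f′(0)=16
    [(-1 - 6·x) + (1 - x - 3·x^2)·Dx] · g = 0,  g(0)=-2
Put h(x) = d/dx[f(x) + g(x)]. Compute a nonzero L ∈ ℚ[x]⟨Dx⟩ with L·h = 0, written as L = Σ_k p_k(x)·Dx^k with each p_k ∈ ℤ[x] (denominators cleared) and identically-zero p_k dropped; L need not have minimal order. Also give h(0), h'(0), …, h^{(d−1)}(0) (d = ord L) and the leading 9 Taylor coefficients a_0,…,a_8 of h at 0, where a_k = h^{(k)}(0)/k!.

L = (-212 - 1072·x - 3144·x^2 - 2160·x^3 - 2592·x^4) + (-5 - 248·x - 1922·x^2 - 4308·x^3 - 4464·x^4 - 4320·x^5)·Dx + (6 + 53·x + 108·x^2 - 110·x^3 - 519·x^4 - 1044·x^5 - 864·x^6)·Dx^2  (order 2).
h: a_k = 14, -80, 214, -1176, 3696, -17548, 62498, -270272, 1027714, …
ICs: h(0) = 14, h′(0) = -80.

f: a_k = 0, 16, -32, 256/3, -256, 4096/5, -8192/3, 65536/7, -32768, …
g: a_k = -2, -2, -8, -14, -38, -80, -194, -434, -1016, …
f+g: L₀ = lclm(L_f,L_g), ord ≤ 2+1.
Differentiate: ansatz ord ≤ ord L₀ ⇒ L.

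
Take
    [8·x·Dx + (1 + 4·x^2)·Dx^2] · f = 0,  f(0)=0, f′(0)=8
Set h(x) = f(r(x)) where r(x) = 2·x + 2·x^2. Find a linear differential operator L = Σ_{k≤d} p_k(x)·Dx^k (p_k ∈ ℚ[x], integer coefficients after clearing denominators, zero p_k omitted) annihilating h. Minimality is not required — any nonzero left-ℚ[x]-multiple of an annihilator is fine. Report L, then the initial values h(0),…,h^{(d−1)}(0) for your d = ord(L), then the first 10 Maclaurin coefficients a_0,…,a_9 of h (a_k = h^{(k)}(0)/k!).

L = (-2 + 32·x + 128·x^2 + 192·x^3 + 96·x^4)·Dx + (1 + 2·x + 16·x^2 + 64·x^3 + 80·x^4 + 32·x^5)·Dx^2  (order 2).
h: a_k = 0, 16, 16, -256/3, -256, 2816/5, 12032/3, -8192/7, -57344, -684032/9, …
ICs: h(0) = 0, h′(0) = 16.

f: a_k = 0, 8, 0, -32/3, 0, 128/5, 0, -512/7, 0, 2048/9, …
L₀ from L_f via x↦r, Dx↦r'^{-1}Dx.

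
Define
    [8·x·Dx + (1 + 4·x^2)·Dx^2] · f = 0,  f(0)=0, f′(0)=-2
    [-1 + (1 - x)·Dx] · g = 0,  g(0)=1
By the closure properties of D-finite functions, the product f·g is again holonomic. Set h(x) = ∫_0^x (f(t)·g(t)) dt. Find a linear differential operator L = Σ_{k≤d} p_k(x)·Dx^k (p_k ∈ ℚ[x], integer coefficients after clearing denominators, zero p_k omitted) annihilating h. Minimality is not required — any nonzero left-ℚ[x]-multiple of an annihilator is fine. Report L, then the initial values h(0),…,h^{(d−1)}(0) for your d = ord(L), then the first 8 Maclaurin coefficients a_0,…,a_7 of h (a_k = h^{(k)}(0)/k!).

L = 8·x·Dx + (2 - 8·x + 16·x^2)·Dx^2 + (-1 + x - 4·x^2 + 4·x^3)·Dx^3  (order 3).
h: a_k = 0, 0, -1, -2/3, 1/6, 2/15, -43/45, -86/105, …
ICs: h(0) = 0, h′(0) = 0, h′′(0) = -2.

f: a_k = 0, -2, 0, 8/3, 0, -32/5, 0, 128/7, …
g: a_k = 1, 1, 1, 1, 1, 1, 1, 1, …
L₀ := L_f ⊗_s L_g (sym. prod.), ord ≤ 2.
h=∫₀ˣh₀: take L = L₀·Dx.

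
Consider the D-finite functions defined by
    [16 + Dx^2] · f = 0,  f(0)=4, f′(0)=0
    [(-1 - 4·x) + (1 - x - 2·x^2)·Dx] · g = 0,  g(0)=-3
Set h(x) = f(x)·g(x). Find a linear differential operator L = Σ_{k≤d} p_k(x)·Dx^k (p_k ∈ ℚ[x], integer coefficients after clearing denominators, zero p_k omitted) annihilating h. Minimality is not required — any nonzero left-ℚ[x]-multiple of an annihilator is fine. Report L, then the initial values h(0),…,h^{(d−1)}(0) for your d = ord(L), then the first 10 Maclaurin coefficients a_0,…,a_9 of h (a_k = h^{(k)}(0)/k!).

f: a_k = 4, 0, -32, 0, 128/3, 0, -1024/45, 0, 2048/315, 0, …
g: a_k = -3, -3, -9, -15, -33, -63, -129, -255, -513, -1023, …
Sym-product of L_f,L_g gives L₀ (≤ ord 2).
L = (-12 + 16·x + 32·x^2) + (2 + 8·x)·Dx + (-1 + x + 2·x^2)·Dx^2  (order 2).
h: a_k = -12, -12, 60, 36, 28, 100, 3364/15, 6364/15, 89596/105, 59564/35, …
ICs: h(0) = -12, h′(0) = -12.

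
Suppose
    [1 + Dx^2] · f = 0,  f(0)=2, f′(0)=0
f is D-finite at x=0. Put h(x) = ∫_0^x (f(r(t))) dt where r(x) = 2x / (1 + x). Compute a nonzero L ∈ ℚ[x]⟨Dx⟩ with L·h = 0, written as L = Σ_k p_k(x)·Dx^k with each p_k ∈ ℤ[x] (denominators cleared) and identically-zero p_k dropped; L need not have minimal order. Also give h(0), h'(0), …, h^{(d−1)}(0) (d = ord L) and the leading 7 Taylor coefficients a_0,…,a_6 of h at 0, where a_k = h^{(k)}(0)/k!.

f: a_k = 2, 0, -1, 0, 1/12, 0, -1/360, …
Substitute x→r, Dx→(1/r')Dx; clear ⇒ L₀.
h=∫₀ˣh₀: take L = L₀·Dx.
L = 4·Dx + (2 + 6·x + 6·x^2 + 2·x^3)·Dx^2 + (1 + 4·x + 6·x^2 + 4·x^3 + x^4)·Dx^3  (order 3).
h: a_k = 0, 2, 0, -4/3, 2, -32/15, 16/9, …
ICs: h(0) = 0, h′(0) = 2, h′′(0) = 0.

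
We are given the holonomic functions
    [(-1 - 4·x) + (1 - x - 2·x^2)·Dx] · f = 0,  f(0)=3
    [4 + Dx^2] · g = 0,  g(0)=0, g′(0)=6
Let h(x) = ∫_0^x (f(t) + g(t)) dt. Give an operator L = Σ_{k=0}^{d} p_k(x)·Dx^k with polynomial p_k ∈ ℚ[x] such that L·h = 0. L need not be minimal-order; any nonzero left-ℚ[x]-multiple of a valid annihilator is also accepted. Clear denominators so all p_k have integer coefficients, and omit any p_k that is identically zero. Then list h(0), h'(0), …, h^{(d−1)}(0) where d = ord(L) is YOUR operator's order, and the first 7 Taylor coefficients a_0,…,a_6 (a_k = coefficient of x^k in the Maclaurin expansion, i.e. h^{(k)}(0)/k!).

f: a_k = 3, 3, 9, 15, 33, 63, 129, …
g: a_k = 0, 6, 0, -4, 0, 4/5, 0, …
f+g: L₀ = lclm(L_f,L_g), ord ≤ 1+2.
∫: right-multiply L₀ by Dx.
L = (68 + 304·x + 200·x^2 + 320·x^3 + 160·x^4 + 128·x^5)·Dx + (-20 + 12·x + 24·x^2 + 8·x^3 + 48·x^4 + 96·x^5 + 64·x^6)·Dx^2 + (17 + 76·x + 50·x^2 + 80·x^3 + 40·x^4 + 32·x^5)·Dx^3 + (-5 + 3·x + 6·x^2 + 2·x^3 + 12·x^4 + 24·x^5 + 16·x^6)·Dx^4  (order 4).
h: a_k = 0, 3, 9/2, 3, 11/4, 33/5, 319/30, …
ICs: h(0) = 0, h′(0) = 3, h′′(0) = 9, h′′′(0) = 18.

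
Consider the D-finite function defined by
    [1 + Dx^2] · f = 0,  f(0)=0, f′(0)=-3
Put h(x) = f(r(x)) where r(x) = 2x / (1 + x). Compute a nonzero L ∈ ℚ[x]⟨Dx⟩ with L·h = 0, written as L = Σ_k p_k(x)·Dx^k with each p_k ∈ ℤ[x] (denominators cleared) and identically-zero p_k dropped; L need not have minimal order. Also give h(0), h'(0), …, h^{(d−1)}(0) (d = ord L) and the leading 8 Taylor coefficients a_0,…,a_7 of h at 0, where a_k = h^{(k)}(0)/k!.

f: a_k = 0, -3, 0, 1/2, 0, -1/40, 0, 1/1680, …
L₀ from L_f via x↦r, Dx↦r'^{-1}Dx.
L = 4 + (2 + 6·x + 6·x^2 + 2·x^3)·Dx + (1 + 4·x + 6·x^2 + 4·x^3 + x^4)·Dx^2  (order 2).
h: a_k = 0, -6, 6, -2, -6, 86/5, -30, 4418/105, …
ICs: h(0) = 0, h′(0) = -6.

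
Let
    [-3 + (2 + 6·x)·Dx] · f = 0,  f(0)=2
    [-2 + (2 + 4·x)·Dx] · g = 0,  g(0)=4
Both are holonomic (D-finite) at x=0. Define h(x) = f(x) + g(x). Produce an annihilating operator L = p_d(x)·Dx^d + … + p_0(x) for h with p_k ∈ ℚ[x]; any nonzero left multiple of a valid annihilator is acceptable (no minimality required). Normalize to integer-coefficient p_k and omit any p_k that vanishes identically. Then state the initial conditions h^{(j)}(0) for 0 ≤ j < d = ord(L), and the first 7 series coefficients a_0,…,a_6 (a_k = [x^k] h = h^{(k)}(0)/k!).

f: a_k = 2, 3, -9/4, 27/8, -405/64, 1701/128, -15309/512, …
g: a_k = 4, 4, -2, 2, -5/2, 7/2, -21/4, …
Weyl lclm of L_f,L_g ⇒ L₀ (ord ≤ 2).
L = -3 + (5 + 12·x)·Dx + (2 + 10·x + 12·x^2)·Dx^2  (order 2).
h: a_k = 6, 7, -17/4, 43/8, -565/64, 2149/128, -17997/512, …
ICs: h(0) = 6, h′(0) = 7.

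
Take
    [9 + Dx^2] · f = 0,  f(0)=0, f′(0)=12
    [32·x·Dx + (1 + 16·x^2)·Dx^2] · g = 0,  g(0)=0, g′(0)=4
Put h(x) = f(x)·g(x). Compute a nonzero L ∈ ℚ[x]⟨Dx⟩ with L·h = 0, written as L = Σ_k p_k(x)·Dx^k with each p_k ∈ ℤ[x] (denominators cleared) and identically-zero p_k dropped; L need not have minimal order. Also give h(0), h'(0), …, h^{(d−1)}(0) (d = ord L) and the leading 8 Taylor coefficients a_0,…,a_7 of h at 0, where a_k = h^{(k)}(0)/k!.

f: a_k = 0, 12, 0, -18, 0, 81/10, 0, -243/140, …
g: a_k = 0, 4, 0, -64/3, 0, 1024/5, 0, -16384/7, …
h₀=f·g: eliminate ⇒ L₀, order ≤ 2·2.
L = (16425 + 696384·x^2 + 2778624·x^4 + 11943936·x^6 + 47775744·x^8) + (23616·x + 543744·x^3 + 3981312·x^5 + 21233664·x^7)·Dx + (2050 + 87168·x^2 + 470016·x^4 + 2654208·x^6 + 10616832·x^8)·Dx^2 + (2624·x + 60416·x^3 + 442368·x^5 + 2359296·x^7)·Dx^3 + (25 + 1088·x^2 + 17920·x^4 + 147456·x^6 + 589824·x^8)·Dx^4  (order 4).
h: a_k = 0, 0, 48, 0, -328, 0, 2874, 0, …
ICs: h(0) = 0, h′(0) = 0, h′′(0) = 96, h′′′(0) = 0.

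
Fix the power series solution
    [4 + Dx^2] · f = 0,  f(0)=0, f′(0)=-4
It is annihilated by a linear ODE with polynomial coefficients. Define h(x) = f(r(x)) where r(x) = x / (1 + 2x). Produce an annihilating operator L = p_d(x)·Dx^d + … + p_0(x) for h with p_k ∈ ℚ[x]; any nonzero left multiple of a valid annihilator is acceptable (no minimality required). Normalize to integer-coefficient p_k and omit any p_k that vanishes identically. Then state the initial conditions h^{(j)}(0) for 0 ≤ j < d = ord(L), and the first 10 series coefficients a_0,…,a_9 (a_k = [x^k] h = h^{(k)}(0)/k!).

f: a_k = 0, -4, 0, 8/3, 0, -8/15, 0, 16/315, 0, -8/2835, …
h₀=f(r): pull back L_f along r ⇒ L₀.
L = 4 + (4 + 24·x + 48·x^2 + 32·x^3)·Dx + (1 + 8·x + 24·x^2 + 32·x^3 + 16·x^4)·Dx^2  (order 2).
h: a_k = 0, -4, 8, -40/3, 16, -8/15, -80, 110896/315, -50912/45, 1793432/567, …
ICs: h(0) = 0, h′(0) = -4.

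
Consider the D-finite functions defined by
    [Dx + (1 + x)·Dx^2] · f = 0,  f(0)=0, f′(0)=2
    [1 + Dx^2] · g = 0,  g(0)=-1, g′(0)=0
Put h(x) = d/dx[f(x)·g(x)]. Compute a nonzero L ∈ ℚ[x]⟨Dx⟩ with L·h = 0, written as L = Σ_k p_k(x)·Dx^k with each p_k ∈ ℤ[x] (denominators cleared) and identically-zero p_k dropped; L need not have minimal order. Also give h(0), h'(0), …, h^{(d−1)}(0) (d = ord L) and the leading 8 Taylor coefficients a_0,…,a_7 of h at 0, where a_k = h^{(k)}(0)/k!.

f: a_k = 0, 2, -1, 2/3, -1/2, 2/5, -1/3, 2/7, …
g: a_k = -1, 0, 1/2, 0, -1/24, 0, 1/720, 0, …
h₀=f·g: eliminate ⇒ L₀, order ≤ 2·2.
Derive L from L₀ (diff closure).
L = (-25 - 44·x - 42·x^2 + 12·x^3 + 43·x^4 + 24·x^5 + 4·x^6) + (-24 - 32·x + 20·x^2 + 60·x^3 + 40·x^4 + 8·x^5)·Dx + (-28 - 44·x - 14·x^2 + 72·x^3 + 98·x^4 + 48·x^5 + 8·x^6)·Dx^2 + (-24 - 32·x + 20·x^2 + 60·x^3 + 40·x^4 + 8·x^5)·Dx^3 + (-3 + 28·x^2 + 60·x^3 + 55·x^4 + 24·x^5 + 4·x^6)·Dx^4  (order 4).
h: a_k = -2, 2, 1, 0, -3/4, 3/4, -31/40, 37/45, …
ICs: h(0) = -2, h′(0) = 2, h′′(0) = 2, h′′′(0) = 0.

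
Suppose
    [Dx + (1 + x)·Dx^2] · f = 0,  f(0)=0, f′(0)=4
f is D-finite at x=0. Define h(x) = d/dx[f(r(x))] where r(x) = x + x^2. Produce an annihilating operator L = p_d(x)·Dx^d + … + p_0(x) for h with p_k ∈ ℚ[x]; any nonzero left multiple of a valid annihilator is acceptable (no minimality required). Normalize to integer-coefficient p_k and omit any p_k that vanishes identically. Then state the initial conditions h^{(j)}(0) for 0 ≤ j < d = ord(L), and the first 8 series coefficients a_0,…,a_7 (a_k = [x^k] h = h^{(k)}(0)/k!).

L = (-1 + 2·x + 2·x^2) + (1 + 3·x + 3·x^2 + 2·x^3)·Dx  (order 1).
h: a_k = 4, 4, -8, 4, 4, -8, 4, 4, …
ICs: h(0) = 4.

f: a_k = 0, 4, -2, 4/3, -1, 4/5, -2/3, 4/7, …
L₀ from L_f via x↦r, Dx↦r'^{-1}Dx.
h₀' ⇒ L via d/dx closure of L₀.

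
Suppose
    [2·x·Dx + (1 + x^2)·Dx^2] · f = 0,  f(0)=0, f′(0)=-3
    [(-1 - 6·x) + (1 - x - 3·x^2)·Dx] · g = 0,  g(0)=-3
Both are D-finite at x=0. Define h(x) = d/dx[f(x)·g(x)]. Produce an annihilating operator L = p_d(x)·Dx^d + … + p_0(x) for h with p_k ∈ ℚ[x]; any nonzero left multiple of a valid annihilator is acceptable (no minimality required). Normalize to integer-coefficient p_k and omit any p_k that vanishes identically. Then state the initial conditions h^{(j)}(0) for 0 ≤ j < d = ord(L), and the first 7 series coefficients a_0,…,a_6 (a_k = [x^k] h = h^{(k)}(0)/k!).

f: a_k = 0, -3, 0, 1, 0, -3/5, 0, …
g: a_k = -3, -3, -12, -21, -57, -120, -291, …
f·g: L₀ = L_f ⊗_s L_g, ord ≤ 2·1.
Derive L from L₀ (diff closure).
L = (46 + 186·x^2 + 72·x^3 + 324·x^4) + (10 + 62·x + 42·x^2 + 186·x^3 + 72·x^4 + 216·x^5)·Dx + (-3 + 2·x - 2·x^2 + 14·x^3 + 28·x^4 + 12·x^5 + 27·x^6)·Dx^2  (order 2).
h: a_k = 9, 18, 99, 240, 804, 10224/5, 28767/5, …
ICs: h(0) = 9, h′(0) = 18.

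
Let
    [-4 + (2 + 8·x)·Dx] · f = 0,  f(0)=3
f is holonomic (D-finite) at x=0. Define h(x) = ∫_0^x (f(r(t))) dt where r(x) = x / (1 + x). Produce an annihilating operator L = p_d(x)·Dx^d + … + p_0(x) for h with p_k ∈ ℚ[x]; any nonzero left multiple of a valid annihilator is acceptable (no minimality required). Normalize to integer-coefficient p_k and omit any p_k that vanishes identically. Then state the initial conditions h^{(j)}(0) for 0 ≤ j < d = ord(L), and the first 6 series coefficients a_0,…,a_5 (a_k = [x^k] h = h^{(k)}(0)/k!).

f: a_k = 3, 6, -6, 12, -30, 84, …
f∘r: x↦r, Dx↦Dx/r' in L_f ⇒ L₀.
h=∫₀ˣh₀: take L = L₀·Dx.
L = -2·Dx + (1 + 6·x + 5·x^2)·Dx^2  (order 2).
h: a_k = 0, 3, 3, -4, 15/2, -18, …
ICs: h(0) = 0, h′(0) = 3.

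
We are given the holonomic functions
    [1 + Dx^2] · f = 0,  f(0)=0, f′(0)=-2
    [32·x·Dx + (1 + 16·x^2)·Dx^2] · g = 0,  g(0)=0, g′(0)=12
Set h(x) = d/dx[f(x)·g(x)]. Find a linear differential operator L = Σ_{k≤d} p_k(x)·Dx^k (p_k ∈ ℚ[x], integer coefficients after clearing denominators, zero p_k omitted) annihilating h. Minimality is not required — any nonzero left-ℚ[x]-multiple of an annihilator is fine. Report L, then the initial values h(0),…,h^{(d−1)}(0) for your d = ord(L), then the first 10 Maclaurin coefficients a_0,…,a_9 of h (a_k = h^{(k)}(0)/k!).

L = (209105 + 6893664·x^2 + 261353216·x^4 + 52248576·x^6 - 2162688·x^8 - 60817408·x^10 + 16777216·x^12) + (108608·x + 9933824·x^3 + 133857280·x^5 + 44564480·x^7 + 20971520·x^9 + 67108864·x^11)·Dx + (210210 + 6980800·x^2 + 263314944·x^4 + 66224128·x^6 + 4063232·x^8 - 54525952·x^10 + 33554432·x^12)·Dx^2 + (108608·x + 9933824·x^3 + 133857280·x^5 + 44564480·x^7 + 20971520·x^9 + 67108864·x^11)·Dx^3 + (1105 + 87136·x^2 + 1961728·x^4 + 13975552·x^6 + 6225920·x^8 + 6291456·x^10 + 16777216·x^12)·Dx^4  (order 4).
h: a_k = 0, -48, 0, 528, 0, -7502, 0, 569972/5, 0, -13389780869/7560, …
ICs: h(0) = 0, h′(0) = -48, h′′(0) = 0, h′′′(0) = 3168.

f: a_k = 0, -2, 0, 1/3, 0, -1/60, 0, 1/2520, 0, -1/181440, …
g: a_k = 0, 12, 0, -64, 0, 3072/5, 0, -49152/7, 0, 262144/3, …
h₀=f·g: eliminate ⇒ L₀, order ≤ 2·2.
Derive L from L₀ (diff closure).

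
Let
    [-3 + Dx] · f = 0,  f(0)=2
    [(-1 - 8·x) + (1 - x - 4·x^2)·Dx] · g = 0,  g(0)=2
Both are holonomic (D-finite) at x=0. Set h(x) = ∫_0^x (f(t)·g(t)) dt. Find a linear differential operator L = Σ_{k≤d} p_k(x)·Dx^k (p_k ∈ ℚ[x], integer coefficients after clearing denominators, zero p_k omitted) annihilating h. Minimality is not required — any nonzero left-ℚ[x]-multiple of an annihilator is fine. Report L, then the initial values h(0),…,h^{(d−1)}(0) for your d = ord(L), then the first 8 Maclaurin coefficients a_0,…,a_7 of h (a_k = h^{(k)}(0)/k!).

f: a_k = 2, 6, 9, 9, 27/4, 81/20, 81/40, 243/280, …
g: a_k = 2, 2, 10, 18, 58, 130, 362, 882, …
h₀=f·g: eliminate ⇒ L₀, order ≤ 1·1.
∫: right-multiply L₀ by Dx.
L = (4 + 5·x - 12·x^2)·Dx + (-1 + x + 4·x^2)·Dx^2  (order 2).
h: a_k = 0, 4, 8, 50/3, 33, 691/10, 2204/15, 6479/20, …
ICs: h(0) = 0, h′(0) = 4.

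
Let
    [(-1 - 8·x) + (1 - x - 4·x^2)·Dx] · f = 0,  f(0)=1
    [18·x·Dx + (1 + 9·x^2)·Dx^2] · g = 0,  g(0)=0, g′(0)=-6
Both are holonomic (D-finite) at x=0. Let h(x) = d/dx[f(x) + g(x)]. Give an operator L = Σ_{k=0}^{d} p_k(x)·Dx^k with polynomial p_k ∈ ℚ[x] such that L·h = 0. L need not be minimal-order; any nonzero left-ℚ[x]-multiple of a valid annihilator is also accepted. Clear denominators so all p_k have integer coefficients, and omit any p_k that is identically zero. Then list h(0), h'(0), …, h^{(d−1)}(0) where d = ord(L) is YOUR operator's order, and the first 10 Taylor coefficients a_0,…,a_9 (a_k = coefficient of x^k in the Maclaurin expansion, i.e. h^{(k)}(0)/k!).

L = (-90 + 360·x + 6462·x^2 + 14688·x^3 + 63936·x^4 + 31104·x^6) + (36 + 294·x + 324·x^2 + 3198·x^3 + 13680·x^4 + 46080·x^5 + 3888·x^6 + 31104·x^7)·Dx + (-5 - 16·x - 160·x^2 + 96·x^3 - 555·x^4 + 2304·x^5 + 4896·x^6 + 1296·x^7 + 5184·x^8)·Dx^2  (order 2).
h: a_k = -5, 10, 81, 116, -161, 1086, 7461, 9320, -13005, 75890, …
ICs: h(0) = -5, h′(0) = 10.

f: a_k = 1, 1, 5, 9, 29, 65, 181, 441, 1165, 2929, …
g: a_k = 0, -6, 0, 18, 0, -486/5, 0, 4374/7, 0, -4374, …
f+g: L₀ = lclm(L_f,L_g), ord ≤ 1+2.
h=h₀': d/dx-closure on L₀ ⇒ L.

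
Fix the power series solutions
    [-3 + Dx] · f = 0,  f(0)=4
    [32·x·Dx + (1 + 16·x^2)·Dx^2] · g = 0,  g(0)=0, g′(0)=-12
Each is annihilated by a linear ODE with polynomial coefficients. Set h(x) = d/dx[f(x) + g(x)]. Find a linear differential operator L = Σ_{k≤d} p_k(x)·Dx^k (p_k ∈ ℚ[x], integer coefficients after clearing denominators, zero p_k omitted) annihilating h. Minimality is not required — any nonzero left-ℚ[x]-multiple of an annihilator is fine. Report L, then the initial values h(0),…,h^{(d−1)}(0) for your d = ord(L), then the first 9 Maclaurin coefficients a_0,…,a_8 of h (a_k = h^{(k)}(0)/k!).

L = (96 - 288·x - 4608·x^2 - 4608·x^3) + (-41 + 1248·x^2 - 2304·x^4)·Dx + (3 + 32·x + 96·x^2 + 512·x^3 + 768·x^4)·Dx^2  (order 2).
h: a_k = 0, 36, 246, 54, -6063/2, 243/10, 983283/20, 729/140, -880801653/1120, …
ICs: h(0) = 0, h′(0) = 36.

f: a_k = 4, 12, 18, 18, 27/2, 81/10, 81/20, 243/140, 729/1120, …
g: a_k = 0, -12, 0, 64, 0, -3072/5, 0, 49152/7, 0, …
Sum ⇒ L₀ = lclm(L_f,L_g) in ℚ(x)⟨Dx⟩.
Differentiate: ansatz ord ≤ ord L₀ ⇒ L.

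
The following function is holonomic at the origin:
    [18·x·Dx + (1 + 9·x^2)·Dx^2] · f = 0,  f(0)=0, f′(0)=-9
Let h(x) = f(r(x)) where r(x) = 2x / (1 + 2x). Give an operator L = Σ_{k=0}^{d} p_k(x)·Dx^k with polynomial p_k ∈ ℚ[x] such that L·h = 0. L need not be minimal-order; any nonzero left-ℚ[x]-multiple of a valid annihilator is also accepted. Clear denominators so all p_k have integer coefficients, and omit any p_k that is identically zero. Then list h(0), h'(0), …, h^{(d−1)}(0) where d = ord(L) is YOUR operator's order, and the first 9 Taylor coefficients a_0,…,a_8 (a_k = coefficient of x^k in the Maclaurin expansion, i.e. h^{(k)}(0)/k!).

L = (4 + 80·x)·Dx + (1 + 4·x + 40·x^2)·Dx^2  (order 2).
h: a_k = 0, -18, 36, 144, -1152, 1152/5, 29952, -764928/7, -516096, …
ICs: h(0) = 0, h′(0) = -18.

f: a_k = 0, -9, 0, 27, 0, -729/5, 0, 6561/7, 0, …
f∘r: x↦r, Dx↦Dx/r' in L_f ⇒ L₀.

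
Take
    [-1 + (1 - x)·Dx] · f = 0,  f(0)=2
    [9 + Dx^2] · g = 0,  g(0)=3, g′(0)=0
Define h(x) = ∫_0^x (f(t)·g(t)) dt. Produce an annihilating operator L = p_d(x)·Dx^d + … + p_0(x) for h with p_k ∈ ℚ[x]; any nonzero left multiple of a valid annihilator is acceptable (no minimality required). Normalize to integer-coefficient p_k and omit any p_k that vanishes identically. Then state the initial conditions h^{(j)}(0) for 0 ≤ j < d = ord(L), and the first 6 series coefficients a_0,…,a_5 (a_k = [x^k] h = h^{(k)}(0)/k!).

f: a_k = 2, 2, 2, 2, 2, 2, …
g: a_k = 3, 0, -27/2, 0, 81/8, 0, …
Sym-product of L_f,L_g gives L₀ (≤ ord 2).
∫: right-multiply L₀ by Dx.
L = (-9 + 9·x)·Dx + 2·Dx^2 + (-1 + x)·Dx^3  (order 3).
h: a_k = 0, 6, 3, -7, -21/4, -3/20, …
ICs: h(0) = 0, h′(0) = 6, h′′(0) = 6.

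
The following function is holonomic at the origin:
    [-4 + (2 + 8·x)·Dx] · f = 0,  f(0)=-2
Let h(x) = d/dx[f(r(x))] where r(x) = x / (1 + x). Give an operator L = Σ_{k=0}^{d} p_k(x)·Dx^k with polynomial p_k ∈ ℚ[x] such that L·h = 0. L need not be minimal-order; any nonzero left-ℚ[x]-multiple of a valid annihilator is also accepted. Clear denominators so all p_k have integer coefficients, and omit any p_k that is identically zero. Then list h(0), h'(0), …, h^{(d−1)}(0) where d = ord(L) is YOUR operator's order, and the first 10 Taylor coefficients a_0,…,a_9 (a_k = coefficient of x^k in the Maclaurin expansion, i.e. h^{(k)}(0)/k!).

L = (-4 - 10·x) + (-1 - 6·x - 5·x^2)·Dx  (order 1).
h: a_k = -4, 16, -60, 240, -1020, 4512, -20468, 94400, -440460, 2072880, …
ICs: h(0) = -4.

f: a_k = -2, -4, 4, -8, 20, -56, 168, -528, 1716, -5720, …
Change of var in L_f (x↦r) gives L₀.
h₀' ⇒ L via d/dx closure of L₀.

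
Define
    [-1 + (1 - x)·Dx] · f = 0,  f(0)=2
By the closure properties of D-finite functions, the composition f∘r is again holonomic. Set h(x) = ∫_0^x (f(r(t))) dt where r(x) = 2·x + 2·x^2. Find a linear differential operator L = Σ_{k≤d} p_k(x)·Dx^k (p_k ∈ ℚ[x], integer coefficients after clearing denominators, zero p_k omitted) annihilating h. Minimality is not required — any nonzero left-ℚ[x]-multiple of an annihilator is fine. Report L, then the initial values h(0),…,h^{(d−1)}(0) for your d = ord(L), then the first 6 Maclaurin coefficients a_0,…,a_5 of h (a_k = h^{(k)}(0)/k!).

L = (2 + 4·x)·Dx + (-1 + 2·x + 2·x^2)·Dx^2  (order 2).
h: a_k = 0, 2, 2, 4, 8, 88/5, …
ICs: h(0) = 0, h′(0) = 2.

f: a_k = 2, 2, 2, 2, 2, 2, …
Change of var in L_f (x↦r) gives L₀.
h=∫₀ˣh₀: take L = L₀·Dx.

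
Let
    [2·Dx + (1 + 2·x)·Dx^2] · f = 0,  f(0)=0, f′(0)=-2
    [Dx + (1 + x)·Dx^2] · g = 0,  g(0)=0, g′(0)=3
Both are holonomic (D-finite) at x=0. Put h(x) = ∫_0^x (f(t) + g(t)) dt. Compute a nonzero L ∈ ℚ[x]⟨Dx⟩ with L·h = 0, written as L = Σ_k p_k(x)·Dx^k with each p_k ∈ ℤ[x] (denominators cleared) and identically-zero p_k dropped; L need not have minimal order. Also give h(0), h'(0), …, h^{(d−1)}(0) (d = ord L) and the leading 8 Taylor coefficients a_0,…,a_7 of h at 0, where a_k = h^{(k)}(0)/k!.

f: a_k = 0, -2, 2, -8/3, 4, -32/5, 32/3, -128/7, …
g: a_k = 0, 3, -3/2, 1, -3/4, 3/5, -1/2, 3/7, …
Weyl lclm of L_f,L_g ⇒ L₀ (ord ≤ 4).
Integrate: L := L₀·Dx.
L = 4·Dx^2 + (6 + 8·x)·Dx^3 + (1 + 3·x + 2·x^2)·Dx^4  (order 4).
h: a_k = 0, 0, 1/2, 1/6, -5/12, 13/20, -29/30, 61/42, …
ICs: h(0) = 0, h′(0) = 0, h′′(0) = 1, h′′′(0) = 1.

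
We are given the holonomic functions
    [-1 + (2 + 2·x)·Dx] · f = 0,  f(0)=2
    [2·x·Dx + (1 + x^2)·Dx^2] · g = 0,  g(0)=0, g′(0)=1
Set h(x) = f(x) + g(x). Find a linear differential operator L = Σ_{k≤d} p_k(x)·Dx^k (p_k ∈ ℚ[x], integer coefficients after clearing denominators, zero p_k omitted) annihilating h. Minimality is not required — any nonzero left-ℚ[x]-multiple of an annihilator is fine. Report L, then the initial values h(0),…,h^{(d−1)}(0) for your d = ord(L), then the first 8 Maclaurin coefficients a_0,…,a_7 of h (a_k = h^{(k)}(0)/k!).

f: a_k = 2, 1, -1/4, 1/8, -5/64, 7/128, -21/512, 33/1024, …
g: a_k = 0, 1, 0, -1/3, 0, 1/5, 0, -1/7, …
Weyl lclm of L_f,L_g ⇒ L₀ (ord ≤ 3).
L = (-4 - 10·x + 12·x^2 + 6·x^3)·Dx + (-11 - 16·x + 10·x^2 + 48·x^3 + 21·x^4)·Dx^2 + (-2 + 6·x + 12·x^2 + 12·x^3 + 14·x^4 + 6·x^5)·Dx^3  (order 3).
h: a_k = 2, 2, -1/4, -5/24, -5/64, 163/640, -21/512, -793/7168, …
ICs: h(0) = 2, h′(0) = 2, h′′(0) = -1/2.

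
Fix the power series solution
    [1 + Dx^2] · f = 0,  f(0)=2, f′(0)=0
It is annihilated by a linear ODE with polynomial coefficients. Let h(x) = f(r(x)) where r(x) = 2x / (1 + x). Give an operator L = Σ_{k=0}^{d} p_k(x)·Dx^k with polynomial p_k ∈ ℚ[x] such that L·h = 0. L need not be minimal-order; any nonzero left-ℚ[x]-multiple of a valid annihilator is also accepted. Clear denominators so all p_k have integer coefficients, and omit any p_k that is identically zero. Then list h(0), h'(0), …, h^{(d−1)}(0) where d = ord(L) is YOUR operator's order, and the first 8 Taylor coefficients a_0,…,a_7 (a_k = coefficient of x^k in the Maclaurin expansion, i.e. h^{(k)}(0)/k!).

f: a_k = 2, 0, -1, 0, 1/12, 0, -1/360, 0, …
Change of var in L_f (x↦r) gives L₀.
L = 4 + (2 + 6·x + 6·x^2 + 2·x^3)·Dx + (1 + 4·x + 6·x^2 + 4·x^3 + x^4)·Dx^2  (order 2).
h: a_k = 2, 0, -4, 8, -32/3, 32/3, -308/45, -8/5, …
ICs: h(0) = 2, h′(0) = 0.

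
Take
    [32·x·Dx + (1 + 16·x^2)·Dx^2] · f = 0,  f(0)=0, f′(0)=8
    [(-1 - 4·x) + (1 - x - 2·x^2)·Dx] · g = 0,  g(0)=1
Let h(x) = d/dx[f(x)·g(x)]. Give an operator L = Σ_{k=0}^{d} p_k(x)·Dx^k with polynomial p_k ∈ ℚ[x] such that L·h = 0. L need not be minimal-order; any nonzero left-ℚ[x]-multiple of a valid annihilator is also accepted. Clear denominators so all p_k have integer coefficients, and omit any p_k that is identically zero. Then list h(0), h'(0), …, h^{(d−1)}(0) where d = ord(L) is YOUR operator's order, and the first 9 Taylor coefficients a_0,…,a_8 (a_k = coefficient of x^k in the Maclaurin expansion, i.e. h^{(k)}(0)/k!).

L = (-36 + 2880·x^2 + 6144·x^3 + 18432·x^4) + (11 + 60·x - 144·x^2 - 64·x^3 + 6144·x^4 + 12288·x^5)·Dx + (-1 - 7·x - 54·x^2 - 48·x^3 - 512·x^4 + 1024·x^5 + 1536·x^6)·Dx^2  (order 2).
h: a_k = 8, 16, -56, -32/3, 1848, 10928/5, -375656/15, -159552/7, 15198664/35, …
ICs: h(0) = 8, h′(0) = 16.

f: a_k = 0, 8, 0, -128/3, 0, 2048/5, 0, -32768/7, 0, …
g: a_k = 1, 1, 3, 5, 11, 21, 43, 85, 171, …
Sym-product of L_f,L_g gives L₀ (≤ ord 2).
Derive L from L₀ (diff closure).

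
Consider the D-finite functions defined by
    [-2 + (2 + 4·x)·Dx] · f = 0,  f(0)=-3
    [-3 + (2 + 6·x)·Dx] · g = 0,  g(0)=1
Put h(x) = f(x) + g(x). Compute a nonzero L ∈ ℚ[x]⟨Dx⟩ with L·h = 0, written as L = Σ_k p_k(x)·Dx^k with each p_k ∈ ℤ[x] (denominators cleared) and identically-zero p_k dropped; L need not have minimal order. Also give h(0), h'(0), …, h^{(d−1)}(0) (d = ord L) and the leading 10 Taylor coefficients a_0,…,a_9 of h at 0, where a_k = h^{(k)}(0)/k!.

L = -3 + (5 + 12·x)·Dx + (2 + 10·x + 12·x^2)·Dx^2  (order 2).
h: a_k = -2, -3/2, 3/8, 3/16, -165/128, 1029/256, -11277/1024, 59499/2048, -2485197/32768, 12975105/65536, …
ICs: h(0) = -2, h′(0) = -3/2.

f: a_k = -3, -3, 3/2, -3/2, 15/8, -21/8, 63/16, -99/16, 1287/128, -2145/128, …
g: a_k = 1, 3/2, -9/8, 27/16, -405/128, 1701/256, -15309/1024, 72171/2048, -2814669/32768, 14073345/65536, …
Sum ⇒ L₀ = lclm(L_f,L_g) in ℚ(x)⟨Dx⟩.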